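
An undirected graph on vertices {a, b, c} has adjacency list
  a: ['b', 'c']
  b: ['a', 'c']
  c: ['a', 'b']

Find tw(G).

2

A width-2 tree decomposition is:
Bags: B1 = {a, b, c}
Tree: (single bag)
A single bag containing all 3 vertices is trivially a valid decomposition of width 2. On the other hand G contains the 3-clique {a, b, c}. A clique must lie in a single bag of any decomposition, so no decomposition can have width below 2. Therefore the treewidth is 2.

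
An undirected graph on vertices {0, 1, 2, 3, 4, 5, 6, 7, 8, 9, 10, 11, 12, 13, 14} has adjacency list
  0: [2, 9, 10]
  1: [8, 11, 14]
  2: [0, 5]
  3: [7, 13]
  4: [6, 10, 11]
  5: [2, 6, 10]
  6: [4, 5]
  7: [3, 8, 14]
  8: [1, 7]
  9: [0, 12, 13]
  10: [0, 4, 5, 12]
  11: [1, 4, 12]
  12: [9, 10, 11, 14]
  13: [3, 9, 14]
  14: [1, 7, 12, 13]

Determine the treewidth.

3

A width-3 tree decomposition is:
Bags: B1 = {2, 4, 5, 6}  B2 = {2, 4, 5, 10}  B3 = {0, 2, 4, 10}  B4 = {0, 4, 10, 11}  B5 = {0, 10, 11, 12}  B6 = {0, 9, 11, 12}  B7 = {1, 9, 11, 12}  B8 = {1, 9, 12, 14}  B9 = {1, 9, 13, 14}  B10 = {1, 8, 13, 14}  B11 = {7, 8, 13, 14}  B12 = {3, 7, 8, 13}
Tree: B1–B2, B2–B3, B3–B4, B4–B5, B5–B6, B6–B7, B7–B8, B8–B9, B9–B10, B10–B11, B11–B12
Every bag has size at most 4, so the width is 4 − 1 = 3 and tw(G) ≤ 3. For the lower bound: the 4 vertex sets {2,5,6}, {4}, {10}, {0,9,11,12} are disjoint, each induces a connected subgraph, and every pair is joined by at least one edge of G. Contracting each set to a single vertex therefore yields K_{4} as a minor, and since treewidth is minor-monotone, tw(G) ≥ tw(K_{4}) = 3. Therefore the treewidth is 3.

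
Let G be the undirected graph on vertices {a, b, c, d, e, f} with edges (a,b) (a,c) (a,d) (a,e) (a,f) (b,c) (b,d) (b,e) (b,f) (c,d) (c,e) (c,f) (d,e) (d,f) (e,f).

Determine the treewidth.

5

A width-5 tree decomposition is:
Bags: B1 = {a, b, c, d, e, f}
Tree: (single bag)
With just one bag of size 6, the width is 6 − 1 = 5, so tw(G) ≤ 5. On the other hand G contains the 6-clique {a, b, c, d, e, f}. A clique must lie in a single bag of any decomposition, so no decomposition can have width below 5. Hence tw(G) = 5 exactly.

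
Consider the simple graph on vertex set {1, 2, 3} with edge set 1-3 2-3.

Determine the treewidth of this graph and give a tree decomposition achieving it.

Treewidth 1.
One such decomposition:
Bags: B1 = {2, 3}  B2 = {1, 3}
Tree: B1–B2

The largest bag has 2 vertices, giving width 1; this decomposition certifies tw(G) ≤ 1. G has an edge, so its treewidth is at least 1. The upper and lower bounds meet at 1, so that is the treewidth.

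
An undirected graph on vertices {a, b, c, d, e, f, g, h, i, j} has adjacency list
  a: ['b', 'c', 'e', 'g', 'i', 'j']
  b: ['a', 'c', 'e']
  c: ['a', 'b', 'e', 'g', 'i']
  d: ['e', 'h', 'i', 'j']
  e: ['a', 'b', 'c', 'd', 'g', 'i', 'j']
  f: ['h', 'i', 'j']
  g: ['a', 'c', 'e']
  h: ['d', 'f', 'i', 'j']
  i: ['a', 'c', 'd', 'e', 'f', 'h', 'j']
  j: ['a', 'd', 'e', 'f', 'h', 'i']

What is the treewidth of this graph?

3

A width-3 tree decomposition is:
Bags: B1 = {a, e, i, j}  B2 = {d, e, i, j}  B3 = {d, h, i, j}  B4 = {a, c, e, i}  B5 = {a, c, e, g}  B6 = {a, b, c, e}  B7 = {f, h, i, j}
Tree: B1–B2, B2–B3, B1–B4, B4–B5, B5–B6, B3–B7
Every bag has size at most 4, so the width is 4 − 1 = 3 and tw(G) ≤ 3. On the other hand G contains the 4-clique {a, c, e, g}. A clique must lie in a single bag of any decomposition, so no decomposition can have width below 3. Hence tw(G) = 3 exactly.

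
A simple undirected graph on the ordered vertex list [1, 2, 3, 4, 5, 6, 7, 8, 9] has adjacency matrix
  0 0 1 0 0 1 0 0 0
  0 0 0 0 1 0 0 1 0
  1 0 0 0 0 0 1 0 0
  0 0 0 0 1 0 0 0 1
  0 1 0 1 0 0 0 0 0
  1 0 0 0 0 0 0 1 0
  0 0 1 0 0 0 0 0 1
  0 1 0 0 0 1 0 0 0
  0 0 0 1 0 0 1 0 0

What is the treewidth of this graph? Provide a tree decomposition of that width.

The largest bag has 3 vertices, giving width 2; this decomposition certifies tw(G) ≤ 2. For the lower bound, G contains the cycle 4–5–2–8–6–1–3–7–9–4, so G is not a forest; only forests have treewidth ≤ 1, hence tw(G) ≥ 2. The upper and lower bounds meet at 2, so that is the treewidth.

Treewidth 2.
One such decomposition:
Bags: B1 = {2, 4, 5}  B2 = {2, 4, 8}  B3 = {4, 6, 8}  B4 = {1, 4, 6}  B5 = {1, 3, 4}  B6 = {3, 4, 7}  B7 = {4, 7, 9}
Tree: B1–B2, B2–B3, B3–B4, B4–B5, B5–B6, B6–B7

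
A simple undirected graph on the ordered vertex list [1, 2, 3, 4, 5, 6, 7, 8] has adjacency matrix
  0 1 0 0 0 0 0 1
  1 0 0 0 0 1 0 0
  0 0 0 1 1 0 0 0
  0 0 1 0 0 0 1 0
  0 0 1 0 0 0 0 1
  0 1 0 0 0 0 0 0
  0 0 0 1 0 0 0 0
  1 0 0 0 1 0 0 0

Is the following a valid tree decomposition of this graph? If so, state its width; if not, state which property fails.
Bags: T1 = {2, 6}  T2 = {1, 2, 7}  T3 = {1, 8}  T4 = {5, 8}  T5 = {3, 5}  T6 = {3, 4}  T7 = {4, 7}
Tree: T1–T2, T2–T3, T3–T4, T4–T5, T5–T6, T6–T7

A tree decomposition must satisfy three properties: every vertex lies in some bag; for every edge, both endpoints lie together in some bag; and for every vertex, the bags containing it form a connected subtree. Here bags containing vertex 7 are not connected in the tree, so the decomposition is invalid.

No — bags containing vertex 7 are not connected in the tree.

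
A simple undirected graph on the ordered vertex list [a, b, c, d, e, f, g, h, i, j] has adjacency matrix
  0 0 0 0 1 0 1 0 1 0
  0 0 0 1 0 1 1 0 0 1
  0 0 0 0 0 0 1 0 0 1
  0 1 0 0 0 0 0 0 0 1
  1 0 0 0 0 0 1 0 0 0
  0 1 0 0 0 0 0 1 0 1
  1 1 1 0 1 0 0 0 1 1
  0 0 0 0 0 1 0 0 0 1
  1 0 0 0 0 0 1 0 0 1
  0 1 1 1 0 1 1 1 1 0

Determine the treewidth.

2

A width-2 tree decomposition is:
Bags: B1 = {b, g, j}  B2 = {c, g, j}  B3 = {b, f, j}  B4 = {g, i, j}  B5 = {b, d, j}  B6 = {f, h, j}  B7 = {a, g, i}  B8 = {a, e, g}
Tree: B1–B2, B1–B3, B1–B4, B3–B5, B3–B6, B4–B7, B7–B8
Each bag holds 3 vertices, so the decomposition has width 2, which upper-bounds the treewidth. On the other hand G contains the 3-clique {b, d, j}. A clique must lie in a single bag of any decomposition, so no decomposition can have width below 2. The upper and lower bounds meet at 2, so that is the treewidth.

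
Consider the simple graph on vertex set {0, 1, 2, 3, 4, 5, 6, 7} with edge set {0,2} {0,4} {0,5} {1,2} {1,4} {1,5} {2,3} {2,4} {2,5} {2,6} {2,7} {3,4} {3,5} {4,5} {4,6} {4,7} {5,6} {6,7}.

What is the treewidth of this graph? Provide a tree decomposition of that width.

Each bag holds 4 vertices, so the decomposition has width 3, which upper-bounds the treewidth. For the lower bound, the 4 vertices {0, 2, 4, 5} are pairwise adjacent, and any tree decomposition puts a clique entirely inside one bag — forcing width ≥ 3. Therefore the treewidth is 3.

Treewidth 3.
One such decomposition:
Bags: B1 = {1, 2, 4, 5}  B2 = {0, 2, 4, 5}  B3 = {2, 4, 5, 6}  B4 = {2, 4, 6, 7}  B5 = {2, 3, 4, 5}
Tree: B1–B2, B1–B3, B3–B4, B1–B5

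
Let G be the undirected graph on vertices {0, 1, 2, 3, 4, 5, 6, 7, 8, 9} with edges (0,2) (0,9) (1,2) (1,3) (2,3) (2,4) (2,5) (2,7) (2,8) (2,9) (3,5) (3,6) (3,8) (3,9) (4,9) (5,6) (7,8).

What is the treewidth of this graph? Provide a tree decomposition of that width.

Treewidth 2.
One such decomposition:
Bags: B1 = {2, 3, 9}  B2 = {2, 3, 5}  B3 = {2, 3, 8}  B4 = {0, 2, 9}  B5 = {3, 5, 6}  B6 = {2, 7, 8}  B7 = {1, 2, 3}  B8 = {2, 4, 9}
Tree: B1–B2, B1–B3, B1–B4, B2–B5, B3–B6, B1–B7, B1–B8

The largest bag has 3 vertices, giving width 2; this decomposition certifies tw(G) ≤ 2. For the lower bound, the 3 vertices {0, 2, 9} are pairwise adjacent, and any tree decomposition puts a clique entirely inside one bag — forcing width ≥ 2. Therefore the treewidth is 2.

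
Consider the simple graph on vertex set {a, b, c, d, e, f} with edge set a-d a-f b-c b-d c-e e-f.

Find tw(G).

A width-2 tree decomposition is:
Bags: B1 = {b, c, e}  B2 = {b, d, e}  B3 = {a, d, e}  B4 = {a, e, f}
Tree: B1–B2, B2–B3, B3–B4
Each bag holds 3 vertices, so the decomposition has width 2, which upper-bounds the treewidth. Since e–c–b–d–a–f–e is a cycle in G, G is not acyclic. Forests are exactly the graphs of treewidth ≤ 1, so tw(G) ≥ 2. Combining the bounds, tw(G) = 2.

2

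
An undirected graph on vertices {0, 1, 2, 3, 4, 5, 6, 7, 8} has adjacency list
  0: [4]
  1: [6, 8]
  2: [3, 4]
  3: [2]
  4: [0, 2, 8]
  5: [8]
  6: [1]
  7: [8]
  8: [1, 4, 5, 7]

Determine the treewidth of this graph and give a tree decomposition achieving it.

Each bag holds 2 vertices, so the decomposition has width 1, which upper-bounds the treewidth. Since G has at least one edge (e.g. 8–7), it is not an edgeless graph, so tw(G) ≥ 1. Therefore the treewidth is 1.

Treewidth 1.
One such decomposition:
Bags: B1 = {7, 8}  B2 = {4, 8}  B3 = {5, 8}  B4 = {0, 4}  B5 = {2, 4}  B6 = {1, 8}  B7 = {1, 6}  B8 = {2, 3}
Tree: B1–B2, B2–B3, B2–B4, B2–B5, B1–B6, B6–B7, B5–B8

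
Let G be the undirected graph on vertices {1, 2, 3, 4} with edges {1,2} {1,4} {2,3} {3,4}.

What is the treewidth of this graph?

2

A width-2 tree decomposition is:
Bags: B1 = {1, 2, 3}  B2 = {1, 3, 4}
Tree: B1–B2
Every bag has size at most 3, so the width is 3 − 1 = 2 and tw(G) ≤ 2. For the lower bound, G contains the cycle 3–2–1–4–3, so G is not a forest; only forests have treewidth ≤ 1, hence tw(G) ≥ 2. Therefore the treewidth is 2.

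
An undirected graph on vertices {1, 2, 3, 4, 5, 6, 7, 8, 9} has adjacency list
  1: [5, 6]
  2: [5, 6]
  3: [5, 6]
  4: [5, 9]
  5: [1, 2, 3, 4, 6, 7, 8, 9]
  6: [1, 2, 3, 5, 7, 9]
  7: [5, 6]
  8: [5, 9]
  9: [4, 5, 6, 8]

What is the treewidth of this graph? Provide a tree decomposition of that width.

Treewidth 2.
One optimal decomposition is:
Bags: B1 = {5, 6, 9}  B2 = {3, 5, 6}  B3 = {4, 5, 9}  B4 = {5, 6, 7}  B5 = {1, 5, 6}  B6 = {2, 5, 6}  B7 = {5, 8, 9}
Tree: B1–B2, B1–B3, B1–B4, B1–B5, B2–B6, B1–B7

The largest bag has 3 vertices, giving width 2; this decomposition certifies tw(G) ≤ 2. For the lower bound, the 3 vertices {5, 8, 9} are pairwise adjacent, and any tree decomposition puts a clique entirely inside one bag — forcing width ≥ 2. Combining the bounds, tw(G) = 2.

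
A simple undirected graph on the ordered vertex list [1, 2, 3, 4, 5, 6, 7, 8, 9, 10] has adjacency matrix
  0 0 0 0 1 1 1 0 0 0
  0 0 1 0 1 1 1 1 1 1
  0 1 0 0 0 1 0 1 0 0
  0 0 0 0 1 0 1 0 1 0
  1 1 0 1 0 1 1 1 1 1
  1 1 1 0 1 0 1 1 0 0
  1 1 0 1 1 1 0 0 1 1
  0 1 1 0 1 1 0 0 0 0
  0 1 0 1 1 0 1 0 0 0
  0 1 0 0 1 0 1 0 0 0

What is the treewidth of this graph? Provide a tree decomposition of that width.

Each bag holds 4 vertices, so the decomposition has width 3, which upper-bounds the treewidth. For the lower bound, the 4 vertices {2, 3, 6, 8} are pairwise adjacent, and any tree decomposition puts a clique entirely inside one bag — forcing width ≥ 3. Combining the bounds, tw(G) = 3.

Treewidth 3.
One optimal decomposition is:
Bags: B1 = {2, 5, 6, 7}  B2 = {2, 5, 6, 8}  B3 = {1, 5, 6, 7}  B4 = {2, 5, 7, 9}  B5 = {4, 5, 7, 9}  B6 = {2, 5, 7, 10}  B7 = {2, 3, 6, 8}
Tree: B1–B2, B1–B3, B1–B4, B4–B5, B4–B6, B2–B7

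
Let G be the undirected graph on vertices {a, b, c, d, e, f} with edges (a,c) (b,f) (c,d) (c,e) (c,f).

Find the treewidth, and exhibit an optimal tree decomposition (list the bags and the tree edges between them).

The largest bag has 2 vertices, giving width 1; this decomposition certifies tw(G) ≤ 1. Any graph with an edge has treewidth ≥ 1, and G has the edge c–e. Therefore the treewidth is 1.

Treewidth 1.
One such decomposition:
Bags: B1 = {c, e}  B2 = {c, f}  B3 = {a, c}  B4 = {c, d}  B5 = {b, f}
Tree: B1–B2, B1–B3, B3–B4, B2–B5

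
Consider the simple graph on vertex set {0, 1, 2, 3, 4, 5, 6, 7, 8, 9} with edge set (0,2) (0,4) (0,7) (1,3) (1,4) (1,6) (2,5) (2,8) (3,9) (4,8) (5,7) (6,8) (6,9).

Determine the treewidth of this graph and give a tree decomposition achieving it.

The largest bag has 3 vertices, giving width 2; this decomposition certifies tw(G) ≤ 2. Since 9–3–1–6–9 is a cycle in G, G is not acyclic. Forests are exactly the graphs of treewidth ≤ 1, so tw(G) ≥ 2. Hence tw(G) = 2 exactly.

Treewidth 2.
Bags: B1 = {3, 6, 9}  B2 = {1, 3, 6}  B3 = {1, 6, 8}  B4 = {1, 4, 8}  B5 = {2, 4, 8}  B6 = {0, 2, 4}  B7 = {0, 2, 5}  B8 = {0, 5, 7}
Tree: B1–B2, B2–B3, B3–B4, B4–B5, B5–B6, B6–B7, B7–B8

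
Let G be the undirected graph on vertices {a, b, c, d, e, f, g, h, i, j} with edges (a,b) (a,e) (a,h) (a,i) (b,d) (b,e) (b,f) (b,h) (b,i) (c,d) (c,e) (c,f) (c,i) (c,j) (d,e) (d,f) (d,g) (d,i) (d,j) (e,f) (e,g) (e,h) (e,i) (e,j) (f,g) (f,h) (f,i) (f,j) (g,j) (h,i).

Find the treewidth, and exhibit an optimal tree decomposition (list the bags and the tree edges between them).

Every bag has size at most 5, so the width is 5 − 1 = 4 and tw(G) ≤ 4. Conversely, {a, b, e, h, i} is a clique of size 5, and the vertices of any clique must share a bag in every tree decomposition; so some bag has ≥ 5 vertices and tw(G) ≥ 4. Combining the bounds, tw(G) = 4.

Treewidth 4.
Bags: B1 = {b, d, e, f, i}  B2 = {b, e, f, h, i}  B3 = {c, d, e, f, i}  B4 = {c, d, e, f, j}  B5 = {d, e, f, g, j}  B6 = {a, b, e, h, i}
Tree: B1–B2, B1–B3, B3–B4, B4–B5, B2–B6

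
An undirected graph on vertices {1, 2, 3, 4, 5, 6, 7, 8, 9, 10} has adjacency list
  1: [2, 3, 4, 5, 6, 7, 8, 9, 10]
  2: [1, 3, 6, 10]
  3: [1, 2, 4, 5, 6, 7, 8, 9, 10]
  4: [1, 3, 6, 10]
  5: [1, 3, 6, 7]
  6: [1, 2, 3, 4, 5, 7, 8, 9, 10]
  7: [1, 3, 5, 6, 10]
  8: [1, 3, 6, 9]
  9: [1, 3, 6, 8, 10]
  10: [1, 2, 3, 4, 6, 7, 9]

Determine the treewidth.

A width-4 tree decomposition is:
Bags: B1 = {1, 3, 4, 6, 10}  B2 = {1, 3, 6, 7, 10}  B3 = {1, 3, 6, 9, 10}  B4 = {1, 3, 6, 8, 9}  B5 = {1, 2, 3, 6, 10}  B6 = {1, 3, 5, 6, 7}
Tree: B1–B2, B1–B3, B3–B4, B2–B5, B2–B6
The largest bag has 5 vertices, giving width 4; this decomposition certifies tw(G) ≤ 4. For the lower bound, the 5 vertices {1, 3, 6, 8, 9} are pairwise adjacent, and any tree decomposition puts a clique entirely inside one bag — forcing width ≥ 4. Therefore the treewidth is 4.

4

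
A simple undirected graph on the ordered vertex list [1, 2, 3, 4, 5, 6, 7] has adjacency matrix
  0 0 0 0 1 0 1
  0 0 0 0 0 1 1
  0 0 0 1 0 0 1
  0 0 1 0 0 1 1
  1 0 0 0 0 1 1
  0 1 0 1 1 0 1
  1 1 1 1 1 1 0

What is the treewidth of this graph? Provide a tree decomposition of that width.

Treewidth 2.
One optimal decomposition is:
Bags: B1 = {4, 6, 7}  B2 = {2, 6, 7}  B3 = {3, 4, 7}  B4 = {5, 6, 7}  B5 = {1, 5, 7}
Tree: B1–B2, B1–B3, B2–B4, B4–B5

Every bag has size at most 3, so the width is 3 − 1 = 2 and tw(G) ≤ 2. Conversely, {1, 5, 7} is a clique of size 3, and the vertices of any clique must share a bag in every tree decomposition; so some bag has ≥ 3 vertices and tw(G) ≥ 2. Hence tw(G) = 2 exactly.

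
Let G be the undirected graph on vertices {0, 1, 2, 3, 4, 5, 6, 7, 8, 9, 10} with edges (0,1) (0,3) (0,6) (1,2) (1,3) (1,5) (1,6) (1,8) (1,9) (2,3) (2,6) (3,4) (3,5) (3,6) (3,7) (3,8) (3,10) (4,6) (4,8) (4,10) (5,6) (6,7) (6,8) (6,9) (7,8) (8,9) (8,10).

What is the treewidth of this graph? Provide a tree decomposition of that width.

Treewidth 3.
One such decomposition:
Bags: B1 = {1, 3, 5, 6}  B2 = {0, 1, 3, 6}  B3 = {1, 3, 6, 8}  B4 = {1, 2, 3, 6}  B5 = {3, 4, 6, 8}  B6 = {1, 6, 8, 9}  B7 = {3, 4, 8, 10}  B8 = {3, 6, 7, 8}
Tree: B1–B2, B1–B3, B1–B4, B3–B5, B3–B6, B5–B7, B5–B8

Each bag holds 4 vertices, so the decomposition has width 3, which upper-bounds the treewidth. On the other hand G contains the 4-clique {1, 6, 8, 9}. A clique must lie in a single bag of any decomposition, so no decomposition can have width below 3. Hence tw(G) = 3 exactly.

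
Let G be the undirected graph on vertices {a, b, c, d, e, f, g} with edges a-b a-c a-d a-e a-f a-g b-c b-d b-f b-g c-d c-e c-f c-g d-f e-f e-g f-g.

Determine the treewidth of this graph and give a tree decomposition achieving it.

Every bag has size at most 5, so the width is 5 − 1 = 4 and tw(G) ≤ 4. On the other hand G contains the 5-clique {a, c, e, f, g}. A clique must lie in a single bag of any decomposition, so no decomposition can have width below 4. Combining the bounds, tw(G) = 4.

Treewidth 4.
One such decomposition:
Bags: B1 = {a, b, c, d, f}  B2 = {a, b, c, f, g}  B3 = {a, c, e, f, g}
Tree: B1–B2, B2–B3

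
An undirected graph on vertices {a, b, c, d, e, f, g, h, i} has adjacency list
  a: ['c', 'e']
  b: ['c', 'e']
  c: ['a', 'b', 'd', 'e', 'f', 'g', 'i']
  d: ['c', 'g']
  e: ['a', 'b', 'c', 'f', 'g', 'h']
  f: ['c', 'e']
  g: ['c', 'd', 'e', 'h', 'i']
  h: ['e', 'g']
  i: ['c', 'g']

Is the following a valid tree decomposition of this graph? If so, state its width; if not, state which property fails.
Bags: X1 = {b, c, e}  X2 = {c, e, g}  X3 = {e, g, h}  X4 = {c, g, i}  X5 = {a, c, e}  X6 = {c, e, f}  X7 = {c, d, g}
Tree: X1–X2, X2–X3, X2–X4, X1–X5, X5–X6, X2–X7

Checking the three conditions: (i) the bags cover all of {a, b, c, d, e, f, g, h, i}; (ii) for each edge, some bag contains both endpoints; (iii) the bags containing any fixed vertex form a subtree. All hold, so the decomposition is valid with width 3 − 1 = 2.

Yes; width 2.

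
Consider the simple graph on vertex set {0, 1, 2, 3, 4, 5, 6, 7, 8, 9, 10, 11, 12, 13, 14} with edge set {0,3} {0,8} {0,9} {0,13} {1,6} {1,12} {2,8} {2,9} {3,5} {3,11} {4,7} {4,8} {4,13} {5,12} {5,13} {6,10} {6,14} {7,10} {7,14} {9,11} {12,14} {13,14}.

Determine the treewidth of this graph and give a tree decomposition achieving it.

Every bag has size at most 4, so the width is 4 − 1 = 3 and tw(G) ≤ 3. For the lower bound: the 4 vertex sets {2,9,11}, {8}, {0}, {3,4,5,13} are disjoint, each induces a connected subgraph, and every pair is joined by at least one edge of G. Contracting each set to a single vertex therefore yields K_{4} as a minor, and since treewidth is minor-monotone, tw(G) ≥ tw(K_{4}) = 3. Therefore the treewidth is 3.

Treewidth 3.
Bags: B1 = {2, 8, 9, 11}  B2 = {0, 8, 9, 11}  B3 = {0, 3, 8, 11}  B4 = {0, 3, 4, 8}  B5 = {0, 3, 4, 13}  B6 = {3, 4, 5, 13}  B7 = {4, 5, 7, 13}  B8 = {5, 7, 13, 14}  B9 = {5, 7, 12, 14}  B10 = {7, 10, 12, 14}  B11 = {6, 10, 12, 14}  B12 = {1, 6, 10, 12}
Tree: B1–B2, B2–B3, B3–B4, B4–B5, B5–B6, B6–B7, B7–B8, B8–B9, B9–B10, B10–B11, B11–B12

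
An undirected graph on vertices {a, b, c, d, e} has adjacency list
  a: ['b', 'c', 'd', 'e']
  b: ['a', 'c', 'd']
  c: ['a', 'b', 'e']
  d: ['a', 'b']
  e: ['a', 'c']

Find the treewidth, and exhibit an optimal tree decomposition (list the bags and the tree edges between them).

Treewidth 2.
One optimal decomposition is:
Bags: B1 = {a, b, c}  B2 = {a, b, d}  B3 = {a, c, e}
Tree: B1–B2, B1–B3

Every bag has size at most 3, so the width is 3 − 1 = 2 and tw(G) ≤ 2. Conversely, {a, b, d} is a clique of size 3, and the vertices of any clique must share a bag in every tree decomposition; so some bag has ≥ 3 vertices and tw(G) ≥ 2. Therefore the treewidth is 2.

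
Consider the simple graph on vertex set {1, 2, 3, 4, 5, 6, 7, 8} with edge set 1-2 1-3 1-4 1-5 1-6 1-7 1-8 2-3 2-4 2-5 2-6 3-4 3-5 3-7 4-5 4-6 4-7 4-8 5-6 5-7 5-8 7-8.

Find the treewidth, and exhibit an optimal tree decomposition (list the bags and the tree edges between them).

Each bag holds 5 vertices, so the decomposition has width 4, which upper-bounds the treewidth. On the other hand G contains the 5-clique {1, 4, 5, 7, 8}. A clique must lie in a single bag of any decomposition, so no decomposition can have width below 4. Combining the bounds, tw(G) = 4.

Treewidth 4.
One such decomposition:
Bags: B1 = {1, 2, 3, 4, 5}  B2 = {1, 3, 4, 5, 7}  B3 = {1, 4, 5, 7, 8}  B4 = {1, 2, 4, 5, 6}
Tree: B1–B2, B2–B3, B1–B4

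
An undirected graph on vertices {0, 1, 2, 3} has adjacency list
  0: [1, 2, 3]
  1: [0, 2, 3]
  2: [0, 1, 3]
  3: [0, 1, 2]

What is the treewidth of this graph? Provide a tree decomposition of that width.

Treewidth 3.
One such decomposition:
Bags: B1 = {0, 1, 2, 3}
Tree: (single bag)

A single bag containing all 4 vertices is trivially a valid decomposition of width 3. Conversely, {0, 1, 2, 3} is a clique of size 4, and the vertices of any clique must share a bag in every tree decomposition; so some bag has ≥ 4 vertices and tw(G) ≥ 3. The upper and lower bounds meet at 3, so that is the treewidth.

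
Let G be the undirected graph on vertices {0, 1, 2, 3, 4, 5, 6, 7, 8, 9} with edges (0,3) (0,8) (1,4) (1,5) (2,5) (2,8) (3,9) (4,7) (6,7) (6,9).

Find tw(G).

A width-2 tree decomposition is:
Bags: B1 = {1, 4, 5}  B2 = {2, 4, 5}  B3 = {2, 4, 8}  B4 = {0, 4, 8}  B5 = {0, 3, 4}  B6 = {3, 4, 9}  B7 = {4, 6, 9}  B8 = {4, 6, 7}
Tree: B1–B2, B2–B3, B3–B4, B4–B5, B5–B6, B6–B7, B7–B8
Every bag has size at most 3, so the width is 3 − 1 = 2 and tw(G) ≤ 2. The edges 4–1–5–2–8–0–3–9–6–7–4 form a cycle, so G is not a tree and its treewidth is at least 2. Therefore the treewidth is 2.

2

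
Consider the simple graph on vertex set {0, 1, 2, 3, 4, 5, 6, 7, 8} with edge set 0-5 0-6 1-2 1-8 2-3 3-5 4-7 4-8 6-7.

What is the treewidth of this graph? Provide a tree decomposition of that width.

Treewidth 2.
One optimal decomposition is:
Bags: B1 = {2, 3, 5}  B2 = {0, 2, 5}  B3 = {0, 2, 6}  B4 = {2, 6, 7}  B5 = {2, 4, 7}  B6 = {2, 4, 8}  B7 = {1, 2, 8}
Tree: B1–B2, B2–B3, B3–B4, B4–B5, B5–B6, B6–B7

Each bag holds 3 vertices, so the decomposition has width 2, which upper-bounds the treewidth. The edges 2–3–5–0–6–7–4–8–1–2 form a cycle, so G is not a tree and its treewidth is at least 2. The upper and lower bounds meet at 2, so that is the treewidth.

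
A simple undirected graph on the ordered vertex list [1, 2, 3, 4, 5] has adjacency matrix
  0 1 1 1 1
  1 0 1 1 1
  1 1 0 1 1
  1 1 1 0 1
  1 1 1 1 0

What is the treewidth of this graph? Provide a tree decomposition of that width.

With just one bag of size 5, the width is 5 − 1 = 4, so tw(G) ≤ 4. For the lower bound, the 5 vertices {1, 2, 3, 4, 5} are pairwise adjacent, and any tree decomposition puts a clique entirely inside one bag — forcing width ≥ 4. Therefore the treewidth is 4.

Treewidth 4.
Bags: B1 = {1, 2, 3, 4, 5}
Tree: (single bag)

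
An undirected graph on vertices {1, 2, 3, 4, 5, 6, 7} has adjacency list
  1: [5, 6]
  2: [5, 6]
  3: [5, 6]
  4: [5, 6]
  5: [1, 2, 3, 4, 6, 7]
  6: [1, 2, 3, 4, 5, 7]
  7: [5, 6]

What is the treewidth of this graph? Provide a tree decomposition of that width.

The largest bag has 3 vertices, giving width 2; this decomposition certifies tw(G) ≤ 2. On the other hand G contains the 3-clique {1, 5, 6}. A clique must lie in a single bag of any decomposition, so no decomposition can have width below 2. The upper and lower bounds meet at 2, so that is the treewidth.

Treewidth 2.
One such decomposition:
Bags: B1 = {2, 5, 6}  B2 = {5, 6, 7}  B3 = {1, 5, 6}  B4 = {3, 5, 6}  B5 = {4, 5, 6}
Tree: B1–B2, B1–B3, B1–B4, B1–B5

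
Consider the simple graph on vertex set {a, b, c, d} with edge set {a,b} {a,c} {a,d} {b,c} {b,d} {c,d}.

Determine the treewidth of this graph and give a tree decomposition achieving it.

With just one bag of size 4, the width is 4 − 1 = 3, so tw(G) ≤ 3. Conversely, {a, b, c, d} is a clique of size 4, and the vertices of any clique must share a bag in every tree decomposition; so some bag has ≥ 4 vertices and tw(G) ≥ 3. The upper and lower bounds meet at 3, so that is the treewidth.

Treewidth 3.
Bags: B1 = {a, b, c, d}
Tree: (single bag)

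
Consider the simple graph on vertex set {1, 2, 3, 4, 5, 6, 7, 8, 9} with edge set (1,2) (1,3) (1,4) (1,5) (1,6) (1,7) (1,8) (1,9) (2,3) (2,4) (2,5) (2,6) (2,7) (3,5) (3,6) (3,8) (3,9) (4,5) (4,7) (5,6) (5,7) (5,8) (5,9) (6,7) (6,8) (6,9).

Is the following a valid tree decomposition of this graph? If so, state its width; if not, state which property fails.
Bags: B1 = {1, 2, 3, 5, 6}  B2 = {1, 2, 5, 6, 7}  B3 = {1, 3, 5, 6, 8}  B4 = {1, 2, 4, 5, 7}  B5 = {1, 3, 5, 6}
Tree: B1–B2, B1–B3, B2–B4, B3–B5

A tree decomposition must satisfy three properties: every vertex lies in some bag; for every edge, both endpoints lie together in some bag; and for every vertex, the bags containing it form a connected subtree. Here vertex 9 appears in no bag, so the decomposition is invalid.

No — vertex 9 appears in no bag.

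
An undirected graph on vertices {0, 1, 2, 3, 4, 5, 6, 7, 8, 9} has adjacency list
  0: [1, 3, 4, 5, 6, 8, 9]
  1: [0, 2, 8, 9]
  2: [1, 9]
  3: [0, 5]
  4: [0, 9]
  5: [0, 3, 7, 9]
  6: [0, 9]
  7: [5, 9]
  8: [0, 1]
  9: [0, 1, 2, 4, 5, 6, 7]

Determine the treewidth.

A width-2 tree decomposition is:
Bags: B1 = {0, 1, 9}  B2 = {0, 4, 9}  B3 = {0, 5, 9}  B4 = {0, 6, 9}  B5 = {0, 1, 8}  B6 = {5, 7, 9}  B7 = {0, 3, 5}  B8 = {1, 2, 9}
Tree: B1–B2, B2–B3, B3–B4, B1–B5, B3–B6, B3–B7, B1–B8
The largest bag has 3 vertices, giving width 2; this decomposition certifies tw(G) ≤ 2. Conversely, {0, 1, 8} is a clique of size 3, and the vertices of any clique must share a bag in every tree decomposition; so some bag has ≥ 3 vertices and tw(G) ≥ 2. The upper and lower bounds meet at 2, so that is the treewidth.

2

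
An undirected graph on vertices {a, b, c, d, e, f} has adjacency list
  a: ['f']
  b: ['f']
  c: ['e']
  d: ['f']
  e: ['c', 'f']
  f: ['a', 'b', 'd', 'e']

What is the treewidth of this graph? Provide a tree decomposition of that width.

Every bag has size at most 2, so the width is 2 − 1 = 1 and tw(G) ≤ 1. G has an edge, so its treewidth is at least 1. Combining the bounds, tw(G) = 1.

Treewidth 1.
Bags: B1 = {e, f}  B2 = {c, e}  B3 = {b, f}  B4 = {d, f}  B5 = {a, f}
Tree: B1–B2, B1–B3, B3–B4, B3–B5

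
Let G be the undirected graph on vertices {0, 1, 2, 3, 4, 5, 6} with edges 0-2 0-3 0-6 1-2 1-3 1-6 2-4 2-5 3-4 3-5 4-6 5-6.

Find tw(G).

3

A width-3 tree decomposition is:
Bags: B1 = {1, 2, 3, 6}  B2 = {2, 3, 5, 6}  B3 = {0, 2, 3, 6}  B4 = {2, 3, 4, 6}
Tree: B1–B2, B2–B3, B3–B4
Each bag holds 4 vertices, so the decomposition has width 3, which upper-bounds the treewidth. For the lower bound: the 4 vertex sets {1,6}, {2,5}, {3}, {0} are disjoint, each induces a connected subgraph, and every pair is joined by at least one edge of G. Contracting each set to a single vertex therefore yields K_{4} as a minor, and since treewidth is minor-monotone, tw(G) ≥ tw(K_{4}) = 3. Combining the bounds, tw(G) = 3.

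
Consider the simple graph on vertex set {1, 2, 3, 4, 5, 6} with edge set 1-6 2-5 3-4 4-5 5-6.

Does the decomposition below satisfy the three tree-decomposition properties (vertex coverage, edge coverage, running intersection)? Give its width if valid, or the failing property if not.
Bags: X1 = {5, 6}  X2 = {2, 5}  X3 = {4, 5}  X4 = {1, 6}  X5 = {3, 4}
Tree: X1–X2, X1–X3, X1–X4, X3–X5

Yes; width 1.

Checking the three conditions: (i) the bags cover all of {1, 2, 3, 4, 5, 6}; (ii) for each edge, some bag contains both endpoints; (iii) the bags containing any fixed vertex form a subtree. All hold, so the decomposition is valid with width 2 − 1 = 1.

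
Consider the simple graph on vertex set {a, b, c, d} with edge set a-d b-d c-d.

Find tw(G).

1

A width-1 tree decomposition is:
Bags: B1 = {c, d}  B2 = {b, d}  B3 = {a, d}
Tree: B1–B2, B2–B3
Every bag has size at most 2, so the width is 2 − 1 = 1 and tw(G) ≤ 1. Any graph with an edge has treewidth ≥ 1, and G has the edge c–d. Combining the bounds, tw(G) = 1.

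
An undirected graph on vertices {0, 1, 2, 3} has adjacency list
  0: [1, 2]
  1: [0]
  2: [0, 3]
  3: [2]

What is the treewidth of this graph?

A width-1 tree decomposition is:
Bags: B1 = {0, 1}  B2 = {0, 2}  B3 = {2, 3}
Tree: B1–B2, B2–B3
The largest bag has 2 vertices, giving width 1; this decomposition certifies tw(G) ≤ 1. G has an edge, so its treewidth is at least 1. Combining the bounds, tw(G) = 1.

1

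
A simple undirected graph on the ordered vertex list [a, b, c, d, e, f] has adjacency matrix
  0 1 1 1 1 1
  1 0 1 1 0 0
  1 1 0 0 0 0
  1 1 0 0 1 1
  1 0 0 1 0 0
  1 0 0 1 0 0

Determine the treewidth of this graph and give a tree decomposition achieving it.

Each bag holds 3 vertices, so the decomposition has width 2, which upper-bounds the treewidth. On the other hand G contains the 3-clique {a, d, e}. A clique must lie in a single bag of any decomposition, so no decomposition can have width below 2. The upper and lower bounds meet at 2, so that is the treewidth.

Treewidth 2.
Bags: B1 = {a, b, d}  B2 = {a, d, f}  B3 = {a, b, c}  B4 = {a, d, e}
Tree: B1–B2, B1–B3, B2–B4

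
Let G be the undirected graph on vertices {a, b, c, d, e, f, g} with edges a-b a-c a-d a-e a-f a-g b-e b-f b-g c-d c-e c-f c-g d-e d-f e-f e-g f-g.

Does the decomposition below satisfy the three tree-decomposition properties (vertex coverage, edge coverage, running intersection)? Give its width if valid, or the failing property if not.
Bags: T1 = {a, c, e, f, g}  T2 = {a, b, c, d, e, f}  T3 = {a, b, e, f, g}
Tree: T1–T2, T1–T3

A tree decomposition must satisfy three properties: every vertex lies in some bag; for every edge, both endpoints lie together in some bag; and for every vertex, the bags containing it form a connected subtree. Here bags containing vertex b are not connected in the tree, so the decomposition is invalid.

No — bags containing vertex b are not connected in the tree.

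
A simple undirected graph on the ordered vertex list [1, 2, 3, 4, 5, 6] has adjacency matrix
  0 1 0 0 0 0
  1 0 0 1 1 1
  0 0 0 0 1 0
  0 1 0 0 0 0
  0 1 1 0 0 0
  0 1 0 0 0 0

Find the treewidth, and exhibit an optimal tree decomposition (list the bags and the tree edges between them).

The largest bag has 2 vertices, giving width 1; this decomposition certifies tw(G) ≤ 1. G has an edge, so its treewidth is at least 1. Hence tw(G) = 1 exactly.

Treewidth 1.
One optimal decomposition is:
Bags: B1 = {3, 5}  B2 = {2, 5}  B3 = {2, 6}  B4 = {1, 2}  B5 = {2, 4}
Tree: B1–B2, B2–B3, B3–B4, B2–B5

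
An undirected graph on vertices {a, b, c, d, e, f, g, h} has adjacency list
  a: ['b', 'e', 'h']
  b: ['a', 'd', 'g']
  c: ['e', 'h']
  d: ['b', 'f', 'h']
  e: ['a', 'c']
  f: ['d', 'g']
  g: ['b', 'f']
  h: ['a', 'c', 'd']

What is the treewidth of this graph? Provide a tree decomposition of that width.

Treewidth 2.
One optimal decomposition is:
Bags: B1 = {a, c, e}  B2 = {a, c, h}  B3 = {a, b, h}  B4 = {b, d, h}  B5 = {b, d, g}  B6 = {d, f, g}
Tree: B1–B2, B2–B3, B3–B4, B4–B5, B5–B6

The largest bag has 3 vertices, giving width 2; this decomposition certifies tw(G) ≤ 2. For the lower bound, G contains the cycle e–c–h–a–e, so G is not a forest; only forests have treewidth ≤ 1, hence tw(G) ≥ 2. Combining the bounds, tw(G) = 2.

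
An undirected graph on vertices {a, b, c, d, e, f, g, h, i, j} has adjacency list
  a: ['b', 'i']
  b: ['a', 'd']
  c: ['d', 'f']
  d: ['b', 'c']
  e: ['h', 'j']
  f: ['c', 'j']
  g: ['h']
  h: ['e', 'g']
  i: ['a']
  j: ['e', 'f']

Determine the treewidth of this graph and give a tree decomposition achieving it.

Every bag has size at most 2, so the width is 2 − 1 = 1 and tw(G) ≤ 1. Since G has at least one edge (e.g. i–a), it is not an edgeless graph, so tw(G) ≥ 1. Therefore the treewidth is 1.

Treewidth 1.
Bags: B1 = {a, i}  B2 = {a, b}  B3 = {b, d}  B4 = {c, d}  B5 = {c, f}  B6 = {f, j}  B7 = {e, j}  B8 = {e, h}  B9 = {g, h}
Tree: B1–B2, B2–B3, B3–B4, B4–B5, B5–B6, B6–B7, B7–B8, B8–B9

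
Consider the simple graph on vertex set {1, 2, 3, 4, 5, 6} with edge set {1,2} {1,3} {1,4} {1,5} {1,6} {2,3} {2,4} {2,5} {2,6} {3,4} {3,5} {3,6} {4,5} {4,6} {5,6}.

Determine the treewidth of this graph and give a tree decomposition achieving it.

A single bag containing all 6 vertices is trivially a valid decomposition of width 5. Conversely, {1, 2, 3, 4, 5, 6} is a clique of size 6, and the vertices of any clique must share a bag in every tree decomposition; so some bag has ≥ 6 vertices and tw(G) ≥ 5. The upper and lower bounds meet at 5, so that is the treewidth.

Treewidth 5.
One optimal decomposition is:
Bags: B1 = {1, 2, 3, 4, 5, 6}
Tree: (single bag)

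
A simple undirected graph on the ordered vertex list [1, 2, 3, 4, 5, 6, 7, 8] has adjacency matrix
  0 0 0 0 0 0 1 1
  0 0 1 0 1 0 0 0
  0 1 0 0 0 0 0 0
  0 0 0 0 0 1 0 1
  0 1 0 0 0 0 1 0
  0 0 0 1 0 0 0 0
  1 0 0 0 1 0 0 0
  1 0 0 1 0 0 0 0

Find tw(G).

1

A width-1 tree decomposition is:
Bags: B1 = {2, 3}  B2 = {2, 5}  B3 = {5, 7}  B4 = {1, 7}  B5 = {1, 8}  B6 = {4, 8}  B7 = {4, 6}
Tree: B1–B2, B2–B3, B3–B4, B4–B5, B5–B6, B6–B7
Each bag holds 2 vertices, so the decomposition has width 1, which upper-bounds the treewidth. G has an edge, so its treewidth is at least 1. The upper and lower bounds meet at 1, so that is the treewidth.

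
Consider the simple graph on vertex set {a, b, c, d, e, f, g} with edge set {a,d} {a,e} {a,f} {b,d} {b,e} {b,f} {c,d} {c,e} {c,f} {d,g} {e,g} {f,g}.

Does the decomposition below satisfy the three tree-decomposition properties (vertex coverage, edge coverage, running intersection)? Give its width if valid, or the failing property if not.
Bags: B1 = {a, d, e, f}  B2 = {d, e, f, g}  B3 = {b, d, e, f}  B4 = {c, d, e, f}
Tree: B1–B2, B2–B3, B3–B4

Yes; width 3.

Checking the three conditions: (i) the bags cover all of {a, b, c, d, e, f, g}; (ii) for each edge, some bag contains both endpoints; (iii) the bags containing any fixed vertex form a subtree. All hold, so the decomposition is valid with width 4 − 1 = 3.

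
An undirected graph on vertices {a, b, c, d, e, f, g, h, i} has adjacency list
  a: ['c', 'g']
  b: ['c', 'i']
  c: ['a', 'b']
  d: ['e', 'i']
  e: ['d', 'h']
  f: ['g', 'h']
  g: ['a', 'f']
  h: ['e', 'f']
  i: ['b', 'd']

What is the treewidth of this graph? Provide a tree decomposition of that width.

The largest bag has 3 vertices, giving width 2; this decomposition certifies tw(G) ≤ 2. For the lower bound, G contains the cycle h–e–d–i–b–c–a–g–f–h, so G is not a forest; only forests have treewidth ≤ 1, hence tw(G) ≥ 2. The upper and lower bounds meet at 2, so that is the treewidth.

Treewidth 2.
One such decomposition:
Bags: B1 = {d, e, h}  B2 = {d, h, i}  B3 = {b, h, i}  B4 = {b, c, h}  B5 = {a, c, h}  B6 = {a, g, h}  B7 = {f, g, h}
Tree: B1–B2, B2–B3, B3–B4, B4–B5, B5–B6, B6–B7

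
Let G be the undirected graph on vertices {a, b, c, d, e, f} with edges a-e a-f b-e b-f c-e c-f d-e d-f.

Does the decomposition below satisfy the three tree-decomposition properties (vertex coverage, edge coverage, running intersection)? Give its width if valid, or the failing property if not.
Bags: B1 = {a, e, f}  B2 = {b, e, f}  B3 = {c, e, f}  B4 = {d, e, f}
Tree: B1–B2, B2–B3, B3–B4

Yes; width 2.

Checking the three conditions: (i) the bags cover all of {a, b, c, d, e, f}; (ii) for each edge, some bag contains both endpoints; (iii) the bags containing any fixed vertex form a subtree. All hold, so the decomposition is valid with width 3 − 1 = 2.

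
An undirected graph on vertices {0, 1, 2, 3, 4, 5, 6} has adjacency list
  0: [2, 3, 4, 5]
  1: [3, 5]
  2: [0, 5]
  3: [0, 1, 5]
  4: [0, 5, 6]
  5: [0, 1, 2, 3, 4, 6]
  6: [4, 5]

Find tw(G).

A width-2 tree decomposition is:
Bags: B1 = {0, 3, 5}  B2 = {0, 4, 5}  B3 = {4, 5, 6}  B4 = {1, 3, 5}  B5 = {0, 2, 5}
Tree: B1–B2, B2–B3, B1–B4, B2–B5
The largest bag has 3 vertices, giving width 2; this decomposition certifies tw(G) ≤ 2. For the lower bound, the 3 vertices {0, 2, 5} are pairwise adjacent, and any tree decomposition puts a clique entirely inside one bag — forcing width ≥ 2. Hence tw(G) = 2 exactly.

2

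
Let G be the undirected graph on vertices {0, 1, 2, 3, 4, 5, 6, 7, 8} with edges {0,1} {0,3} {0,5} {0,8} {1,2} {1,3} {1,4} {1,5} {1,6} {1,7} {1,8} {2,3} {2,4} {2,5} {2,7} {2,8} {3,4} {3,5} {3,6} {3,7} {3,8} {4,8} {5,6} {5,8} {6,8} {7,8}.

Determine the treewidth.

4

A width-4 tree decomposition is:
Bags: B1 = {1, 2, 3, 5, 8}  B2 = {1, 2, 3, 4, 8}  B3 = {0, 1, 3, 5, 8}  B4 = {1, 3, 5, 6, 8}  B5 = {1, 2, 3, 7, 8}
Tree: B1–B2, B1–B3, B1–B4, B2–B5
Each bag holds 5 vertices, so the decomposition has width 4, which upper-bounds the treewidth. On the other hand G contains the 5-clique {0, 1, 3, 5, 8}. A clique must lie in a single bag of any decomposition, so no decomposition can have width below 4. Combining the bounds, tw(G) = 4.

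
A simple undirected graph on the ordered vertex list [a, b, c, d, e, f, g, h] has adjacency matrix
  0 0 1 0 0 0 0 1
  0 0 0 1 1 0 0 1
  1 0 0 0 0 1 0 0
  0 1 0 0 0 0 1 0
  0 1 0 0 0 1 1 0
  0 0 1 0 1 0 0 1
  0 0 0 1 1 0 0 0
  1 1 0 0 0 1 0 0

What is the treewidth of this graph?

2

A width-2 tree decomposition is:
Bags: B1 = {b, d, g}  B2 = {b, e, g}  B3 = {b, e, h}  B4 = {e, f, h}  B5 = {a, f, h}  B6 = {a, c, f}
Tree: B1–B2, B2–B3, B3–B4, B4–B5, B5–B6
The largest bag has 3 vertices, giving width 2; this decomposition certifies tw(G) ≤ 2. For the lower bound, G contains the cycle d–g–e–b–d, so G is not a forest; only forests have treewidth ≤ 1, hence tw(G) ≥ 2. Therefore the treewidth is 2.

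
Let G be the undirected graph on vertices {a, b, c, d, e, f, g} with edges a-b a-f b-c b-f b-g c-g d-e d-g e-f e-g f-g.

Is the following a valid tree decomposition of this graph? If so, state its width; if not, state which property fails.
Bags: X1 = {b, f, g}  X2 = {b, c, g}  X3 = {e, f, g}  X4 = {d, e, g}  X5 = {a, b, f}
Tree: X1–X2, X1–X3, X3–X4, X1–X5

Yes; width 2.

Vertex coverage: the bags together contain {a, b, c, d, e, f, g}, the full vertex set. Edge coverage: each edge of G has both endpoints in at least one bag. Running intersection: for every vertex, the bags containing it form a connected subtree. All three properties hold, so this is a valid tree decomposition of width max|bag| − 1 = 2, and hence tw(G) ≤ 2.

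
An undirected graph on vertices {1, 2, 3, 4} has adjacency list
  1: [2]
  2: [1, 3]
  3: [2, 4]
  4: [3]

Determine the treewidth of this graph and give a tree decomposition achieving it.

The largest bag has 2 vertices, giving width 1; this decomposition certifies tw(G) ≤ 1. Any graph with an edge has treewidth ≥ 1, and G has the edge 4–3. Hence tw(G) = 1 exactly.

Treewidth 1.
One such decomposition:
Bags: B1 = {3, 4}  B2 = {2, 3}  B3 = {1, 2}
Tree: B1–B2, B2–B3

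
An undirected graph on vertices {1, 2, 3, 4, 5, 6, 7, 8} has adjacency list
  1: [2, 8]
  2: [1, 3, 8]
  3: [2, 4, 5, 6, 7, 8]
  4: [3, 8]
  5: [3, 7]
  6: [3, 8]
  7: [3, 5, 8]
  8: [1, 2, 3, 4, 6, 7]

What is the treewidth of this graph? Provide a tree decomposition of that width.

Each bag holds 3 vertices, so the decomposition has width 2, which upper-bounds the treewidth. On the other hand G contains the 3-clique {1, 2, 8}. A clique must lie in a single bag of any decomposition, so no decomposition can have width below 2. Therefore the treewidth is 2.

Treewidth 2.
One optimal decomposition is:
Bags: B1 = {3, 6, 8}  B2 = {2, 3, 8}  B3 = {3, 7, 8}  B4 = {3, 5, 7}  B5 = {3, 4, 8}  B6 = {1, 2, 8}
Tree: B1–B2, B2–B3, B3–B4, B2–B5, B2–B6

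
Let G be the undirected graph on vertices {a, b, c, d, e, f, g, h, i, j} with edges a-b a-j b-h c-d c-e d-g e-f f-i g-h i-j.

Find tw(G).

2

A width-2 tree decomposition is:
Bags: B1 = {c, d, e}  B2 = {d, e, g}  B3 = {e, g, h}  B4 = {b, e, h}  B5 = {a, b, e}  B6 = {a, e, j}  B7 = {e, i, j}  B8 = {e, f, i}
Tree: B1–B2, B2–B3, B3–B4, B4–B5, B5–B6, B6–B7, B7–B8
Each bag holds 3 vertices, so the decomposition has width 2, which upper-bounds the treewidth. Since e–c–d–g–h–b–a–j–i–f–e is a cycle in G, G is not acyclic. Forests are exactly the graphs of treewidth ≤ 1, so tw(G) ≥ 2. The upper and lower bounds meet at 2, so that is the treewidth.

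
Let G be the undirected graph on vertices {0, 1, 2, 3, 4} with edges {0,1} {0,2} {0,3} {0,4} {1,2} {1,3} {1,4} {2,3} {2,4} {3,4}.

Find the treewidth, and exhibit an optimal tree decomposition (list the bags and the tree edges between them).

Treewidth 4.
One optimal decomposition is:
Bags: B1 = {0, 1, 2, 3, 4}
Tree: (single bag)

A single bag containing all 5 vertices is trivially a valid decomposition of width 4. For the lower bound, the 5 vertices {0, 1, 2, 3, 4} are pairwise adjacent, and any tree decomposition puts a clique entirely inside one bag — forcing width ≥ 4. Hence tw(G) = 4 exactly.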